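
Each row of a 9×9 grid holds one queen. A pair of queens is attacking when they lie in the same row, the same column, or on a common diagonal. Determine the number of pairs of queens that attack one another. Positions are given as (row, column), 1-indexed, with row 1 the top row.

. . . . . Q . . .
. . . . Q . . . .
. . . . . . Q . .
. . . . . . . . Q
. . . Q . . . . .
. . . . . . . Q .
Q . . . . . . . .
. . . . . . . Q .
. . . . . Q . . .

4

Same column: (1,6)–(9,6) (column 6); (6,8)–(8,8) (column 8).
Same diagonal: (1,6)–(2,5) (|1−2| = |6−5| = 1); (1,6)–(4,9) (|1−4| = |6−9| = 3).
Total attacking pairs: 4.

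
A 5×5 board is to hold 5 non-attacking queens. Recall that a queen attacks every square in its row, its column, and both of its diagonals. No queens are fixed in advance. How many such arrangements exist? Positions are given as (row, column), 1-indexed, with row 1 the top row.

Branch on row 1: col 1 → 2; col 2 → 2; col 3 → 2; col 4 → 2; col 5 → 2.
Sum: 2 + 2 + 2 + 2 + 2 = 10.
(This is the classic 5-queens count.)

10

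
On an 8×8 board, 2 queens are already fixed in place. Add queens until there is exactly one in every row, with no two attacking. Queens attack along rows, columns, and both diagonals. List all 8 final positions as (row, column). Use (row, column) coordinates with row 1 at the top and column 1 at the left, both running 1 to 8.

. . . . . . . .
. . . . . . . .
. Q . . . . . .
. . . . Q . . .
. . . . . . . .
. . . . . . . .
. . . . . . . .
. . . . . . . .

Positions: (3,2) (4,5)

(1,7) (2,4) (3,2) (4,5) (5,8) (6,1) (7,3) (8,6)

Row 1: attacked by (3,2)→{2,4}; (4,5)→{2,5,8}. Safe: 1, 3, 6, 7. Place at column 7.
Row 2: attacked by (1,7)→{6,7,8}; (3,2)→{1,2,3}; (4,5)→{3,5,7}. Safe: 4. Place at column 4.
Row 5: attacked by (1,7)→{3,7}; (2,4)→{1,4,7}; (3,2)→{2,4}; (4,5)→{4,5,6}. Safe: 8. Place at column 8.
Row 6: attacked by (1,7)→{2,7}; (2,4)→{4,8}; (3,2)→{2,5}; (4,5)→{3,5,7}; (5,8)→{7,8}. Safe: 1, 6. Place at column 1.
Row 7: attacked by (1,7)→{1,7}; (2,4)→{4}; (3,2)→{2,6}; (4,5)→{2,5,8}; (5,8)→{6,8}; (6,1)→{1,2}. Safe: 3. Place at column 3.
Row 8: attacked by (1,7)→{7}; (2,4)→{4}; (3,2)→{2,7}; (4,5)→{1,5}; (5,8)→{5,8}; (6,1)→{1,3}; (7,3)→{2,3,4}. Safe: 6. Place at column 6.
Columns [7, 4, 2, 5, 8, 1, 3, 6], r−c [-6, -2, 1, -1, -3, 5, 4, 2], r+c [8, 6, 5, 9, 13, 7, 10, 14] are all distinct, so no two queens attack.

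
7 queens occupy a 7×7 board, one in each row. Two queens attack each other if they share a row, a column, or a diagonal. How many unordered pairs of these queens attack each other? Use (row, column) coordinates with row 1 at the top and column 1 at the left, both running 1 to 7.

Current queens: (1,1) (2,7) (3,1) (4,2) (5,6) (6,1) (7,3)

4

Same column: (1,1)–(3,1) (column 1); (1,1)–(6,1) (column 1); (3,1)–(6,1) (column 1).
Same diagonal: (3,1)–(4,2) (|3−4| = |1−2| = 1).
Total attacking pairs: 4.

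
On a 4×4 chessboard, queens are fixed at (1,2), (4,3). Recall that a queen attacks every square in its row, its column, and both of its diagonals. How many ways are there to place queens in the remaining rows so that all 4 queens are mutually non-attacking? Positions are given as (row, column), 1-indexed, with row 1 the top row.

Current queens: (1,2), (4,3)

Branch on row 2: col 4 → 1.
Sum: 1 = 1.

1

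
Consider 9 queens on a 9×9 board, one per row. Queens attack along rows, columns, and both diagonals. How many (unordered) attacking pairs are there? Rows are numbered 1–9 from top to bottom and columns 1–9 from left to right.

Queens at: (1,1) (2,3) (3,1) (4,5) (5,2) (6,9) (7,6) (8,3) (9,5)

4

Same column: (1,1)–(3,1) (column 1); (2,3)–(8,3) (column 3); (4,5)–(9,5) (column 5).
Same diagonal: (2,3)–(4,5) (|2−4| = |3−5| = 2).
Total attacking pairs: 4.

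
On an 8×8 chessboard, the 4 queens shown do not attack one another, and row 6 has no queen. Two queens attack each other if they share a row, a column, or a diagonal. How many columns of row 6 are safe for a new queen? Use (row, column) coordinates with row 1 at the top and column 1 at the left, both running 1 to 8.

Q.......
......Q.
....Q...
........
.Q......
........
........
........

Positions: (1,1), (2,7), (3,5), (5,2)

1

(1,1) attacks row 6 at column 1 and diagonals 6.
(2,7) attacks row 6 at column 7 and diagonals 3.
(3,5) attacks row 6 at column 5 and diagonals 2, 8.
(5,2) attacks row 6 at column 2 and diagonals 1, 3.
Attacked columns: {1, 2, 3, 5, 6, 7, 8}. Safe: {4}.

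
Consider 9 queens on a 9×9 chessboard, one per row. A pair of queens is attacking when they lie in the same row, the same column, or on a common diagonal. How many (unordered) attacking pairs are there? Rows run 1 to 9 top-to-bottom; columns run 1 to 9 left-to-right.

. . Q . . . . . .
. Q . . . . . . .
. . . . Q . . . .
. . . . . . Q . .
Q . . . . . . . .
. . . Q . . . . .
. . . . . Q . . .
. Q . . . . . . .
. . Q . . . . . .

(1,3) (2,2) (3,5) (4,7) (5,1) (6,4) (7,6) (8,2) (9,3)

6

Same column: (1,3)–(9,3) (column 3); (2,2)–(8,2) (column 2).
Same diagonal: (1,3)–(2,2) (|1−2| = |3−2| = 1); (1,3)–(3,5) (|1−3| = |3−5| = 2); (6,4)–(8,2) (|6−8| = |4−2| = 2); (8,2)–(9,3) (|8−9| = |2−3| = 1).
Total attacking pairs: 6.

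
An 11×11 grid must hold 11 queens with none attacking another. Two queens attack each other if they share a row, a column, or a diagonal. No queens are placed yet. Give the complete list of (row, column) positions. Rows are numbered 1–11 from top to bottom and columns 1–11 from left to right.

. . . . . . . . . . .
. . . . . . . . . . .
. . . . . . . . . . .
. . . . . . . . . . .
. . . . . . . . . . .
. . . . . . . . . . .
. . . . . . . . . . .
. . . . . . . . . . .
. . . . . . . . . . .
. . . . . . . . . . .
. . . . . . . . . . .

Row 1: Safe: 1, 2, 3, 4, 5, 6, 7, 8, 9, 10, 11. Place at column 4.
Row 2: attacked by (1,4)→{3,4,5}. Safe: 1, 2, 6, 7, 8, 9, 10, 11. Place at column 2.
Row 3: attacked by (1,4)→{2,4,6}; (2,2)→{1,2,3}. Safe: 5, 7, 8, 9, 10, 11. Place at column 11.
Row 4: attacked by (1,4)→{1,4,7}; (2,2)→{2,4}; (3,11)→{10,11}. Safe: 3, 5, 6, 8, 9. Place at column 9.
Row 5: attacked by (1,4)→{4,8}; (2,2)→{2,5}; (3,11)→{9,11}; (4,9)→{8,9,10}. Safe: 1, 3, 6, 7. Place at column 7.
Row 6: attacked by (1,4)→{4,9}; (2,2)→{2,6}; (3,11)→{8,11}; (4,9)→{7,9,11}; (5,7)→{6,7,8}. Safe: 1, 3, 5, 10. Place at column 5.
Row 7: attacked by (1,4)→{4,10}; (2,2)→{2,7}; (3,11)→{7,11}; (4,9)→{6,9}; (5,7)→{5,7,9}; (6,5)→{4,5,6}. Safe: 1, 3, 8. Place at column 3.
Row 8: attacked by (1,4)→{4,11}; (2,2)→{2,8}; (3,11)→{6,11}; (4,9)→{5,9}; (5,7)→{4,7,10}; (6,5)→{3,5,7}; (7,3)→{2,3,4}. Safe: 1. Place at column 1.
Row 9: attacked by (1,4)→{4}; (2,2)→{2,9}; (3,11)→{5,11}; (4,9)→{4,9}; (5,7)→{3,7,11}; (6,5)→{2,5,8}; (7,3)→{1,3,5}; (8,1)→{1,2}. Safe: 6, 10. Place at column 10.
Row 10: attacked by (1,4)→{4}; (2,2)→{2,10}; (3,11)→{4,11}; (4,9)→{3,9}; (5,7)→{2,7}; (6,5)→{1,5,9}; (7,3)→{3,6}; (8,1)→{1,3}; (9,10)→{9,10,11}. Safe: 8. Place at column 8.
Row 11: attacked by (1,4)→{4}; (2,2)→{2,11}; (3,11)→{3,11}; (4,9)→{2,9}; (5,7)→{1,7}; (6,5)→{5,10}; (7,3)→{3,7}; (8,1)→{1,4}; (9,10)→{8,10}; (10,8)→{7,8,9}. Safe: 6. Place at column 6.
Columns [4, 2, 11, 9, 7, 5, 3, 1, 10, 8, 6], r−c [-3, 0, -8, -5, -2, 1, 4, 7, -1, 2, 5], r+c [5, 4, 14, 13, 12, 11, 10, 9, 19, 18, 17] are all distinct, so no two queens attack.

(1,4) (2,2) (3,11) (4,9) (5,7) (6,5) (7,3) (8,1) (9,10) (10,8) (11,6)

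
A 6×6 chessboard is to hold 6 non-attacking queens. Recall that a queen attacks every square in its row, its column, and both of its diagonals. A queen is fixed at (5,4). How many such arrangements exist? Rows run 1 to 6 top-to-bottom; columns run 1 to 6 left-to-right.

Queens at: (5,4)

Branch on row 1: col 1 → 0; col 2 → 0; col 3 → 0; col 5 → 1; col 6 → 0.
Sum: 0 + 0 + 0 + 1 + 0 = 1.

1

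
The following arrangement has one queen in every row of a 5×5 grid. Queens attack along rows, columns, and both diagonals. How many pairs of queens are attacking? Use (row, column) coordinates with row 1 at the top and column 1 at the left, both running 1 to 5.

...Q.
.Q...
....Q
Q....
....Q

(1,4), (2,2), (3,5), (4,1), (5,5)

3

Same column: (3,5)–(5,5) (column 5).
Same diagonal: (1,4)–(4,1) (|1−4| = |4−1| = 3); (2,2)–(5,5) (|2−5| = |2−5| = 3).
Total attacking pairs: 3.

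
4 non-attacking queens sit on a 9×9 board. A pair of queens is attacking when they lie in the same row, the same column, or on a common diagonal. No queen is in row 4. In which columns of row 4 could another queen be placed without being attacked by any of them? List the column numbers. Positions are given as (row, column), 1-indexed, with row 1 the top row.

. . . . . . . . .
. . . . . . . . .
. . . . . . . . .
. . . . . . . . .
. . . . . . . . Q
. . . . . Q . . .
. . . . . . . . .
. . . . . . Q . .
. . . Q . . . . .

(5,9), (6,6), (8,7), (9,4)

columns 1, 2, 5

(5,9) attacks row 4 at column 9 and diagonals 8.
(6,6) attacks row 4 at column 6 and diagonals 4, 8.
(8,7) attacks row 4 at column 7 and diagonals 3.
(9,4) attacks row 4 at column 4 and diagonals 9.
Attacked columns: {3, 4, 6, 7, 8, 9}. Safe: {1, 2, 5}.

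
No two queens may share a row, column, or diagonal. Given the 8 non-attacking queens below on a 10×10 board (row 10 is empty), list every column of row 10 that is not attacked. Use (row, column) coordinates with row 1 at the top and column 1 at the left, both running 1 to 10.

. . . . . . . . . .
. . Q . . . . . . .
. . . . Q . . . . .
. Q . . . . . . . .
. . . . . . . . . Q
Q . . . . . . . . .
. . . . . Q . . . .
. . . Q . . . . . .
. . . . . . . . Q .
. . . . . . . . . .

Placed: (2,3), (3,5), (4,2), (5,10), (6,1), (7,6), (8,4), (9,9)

(2,3) attacks row 10 at column 3.
(3,5) attacks row 10 at column 5.
(4,2) attacks row 10 at column 2 and diagonals 8.
(5,10) attacks row 10 at column 10 and diagonals 5.
(6,1) attacks row 10 at column 1 and diagonals 5.
(7,6) attacks row 10 at column 6 and diagonals 3, 9.
(8,4) attacks row 10 at column 4 and diagonals 2, 6.
(9,9) attacks row 10 at column 9 and diagonals 8, 10.
Attacked columns: {1, 2, 3, 4, 5, 6, 8, 9, 10}. Safe: {7}.

columns 7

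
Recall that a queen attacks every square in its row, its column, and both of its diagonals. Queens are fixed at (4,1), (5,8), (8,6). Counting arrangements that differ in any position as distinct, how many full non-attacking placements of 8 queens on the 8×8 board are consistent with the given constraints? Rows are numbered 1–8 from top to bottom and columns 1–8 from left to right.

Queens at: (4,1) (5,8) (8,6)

Branch on row 1: col 2 → 0; col 3 → 0; col 5 → 0; col 7 → 1.
Sum: 0 + 0 + 0 + 1 = 1.

1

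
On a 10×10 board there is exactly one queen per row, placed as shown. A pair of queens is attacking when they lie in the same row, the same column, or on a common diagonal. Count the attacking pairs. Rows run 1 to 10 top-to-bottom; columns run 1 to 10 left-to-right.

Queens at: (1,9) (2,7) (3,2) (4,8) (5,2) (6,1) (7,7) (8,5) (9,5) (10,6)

Same column: (2,7)–(7,7) (column 7); (3,2)–(5,2) (column 2); (8,5)–(9,5) (column 5).
Same diagonal: (5,2)–(6,1) (|5−6| = |2−1| = 1); (5,2)–(8,5) (|5−8| = |2−5| = 3); (7,7)–(9,5) (|7−9| = |7−5| = 2); (9,5)–(10,6) (|9−10| = |5−6| = 1).
Total attacking pairs: 7.

7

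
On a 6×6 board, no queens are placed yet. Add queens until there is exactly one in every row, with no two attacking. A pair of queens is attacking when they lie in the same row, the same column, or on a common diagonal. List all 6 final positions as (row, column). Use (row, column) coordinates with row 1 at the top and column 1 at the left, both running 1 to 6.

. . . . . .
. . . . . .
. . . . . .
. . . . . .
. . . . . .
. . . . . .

(1,5) (2,3) (3,1) (4,6) (5,4) (6,2)

Row 1: Safe: 1, 2, 3, 4, 5, 6. Place at column 5.
Row 2: attacked by (1,5)→{4,5,6}. Safe: 1, 2, 3. Place at column 3.
Row 3: attacked by (1,5)→{3,5}; (2,3)→{2,3,4}. Safe: 1, 6. Place at column 1.
Row 4: attacked by (1,5)→{2,5}; (2,3)→{1,3,5}; (3,1)→{1,2}. Safe: 4, 6. Place at column 6.
Row 5: attacked by (1,5)→{1,5}; (2,3)→{3,6}; (3,1)→{1,3}; (4,6)→{5,6}. Safe: 2, 4. Place at column 4.
Row 6: attacked by (1,5)→{5}; (2,3)→{3}; (3,1)→{1,4}; (4,6)→{4,6}; (5,4)→{3,4,5}. Safe: 2. Place at column 2.
Columns [5, 3, 1, 6, 4, 2], r−c [-4, -1, 2, -2, 1, 4], r+c [6, 5, 4, 10, 9, 8] are all distinct, so no two queens attack.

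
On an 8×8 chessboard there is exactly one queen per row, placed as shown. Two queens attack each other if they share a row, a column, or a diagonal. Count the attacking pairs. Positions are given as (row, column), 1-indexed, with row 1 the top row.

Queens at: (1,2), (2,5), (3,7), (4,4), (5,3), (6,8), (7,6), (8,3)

2

Same column: (5,3)–(8,3) (column 3).
Same diagonal: (4,4)–(5,3) (|4−5| = |4−3| = 1).
Total attacking pairs: 2.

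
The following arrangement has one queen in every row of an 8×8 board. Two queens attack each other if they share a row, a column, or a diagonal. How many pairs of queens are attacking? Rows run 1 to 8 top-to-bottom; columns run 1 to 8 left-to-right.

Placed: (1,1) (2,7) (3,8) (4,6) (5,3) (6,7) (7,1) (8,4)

Same column: (1,1)–(7,1) (column 1); (2,7)–(6,7) (column 7).
Same diagonal: (2,7)–(3,8) (|2−3| = |7−8| = 1); (5,3)–(7,1) (|5−7| = |3−1| = 2).
Total attacking pairs: 4.

4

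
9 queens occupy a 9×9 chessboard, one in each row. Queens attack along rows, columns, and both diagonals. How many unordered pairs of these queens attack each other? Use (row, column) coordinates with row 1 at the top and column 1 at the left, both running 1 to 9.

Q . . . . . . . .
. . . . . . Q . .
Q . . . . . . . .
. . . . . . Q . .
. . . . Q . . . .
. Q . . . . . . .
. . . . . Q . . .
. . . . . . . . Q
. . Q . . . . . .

Same column: (1,1)–(3,1) (column 1); (2,7)–(4,7) (column 7).
Same diagonal: (1,1)–(5,5) (|1−5| = |1−5| = 4).
Total attacking pairs: 3.

3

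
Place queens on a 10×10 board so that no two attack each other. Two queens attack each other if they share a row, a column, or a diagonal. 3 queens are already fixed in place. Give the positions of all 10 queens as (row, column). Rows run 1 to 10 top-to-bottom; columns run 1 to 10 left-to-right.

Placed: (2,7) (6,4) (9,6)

(1,2) (2,7) (3,5) (4,3) (5,9) (6,4) (7,10) (8,8) (9,6) (10,1)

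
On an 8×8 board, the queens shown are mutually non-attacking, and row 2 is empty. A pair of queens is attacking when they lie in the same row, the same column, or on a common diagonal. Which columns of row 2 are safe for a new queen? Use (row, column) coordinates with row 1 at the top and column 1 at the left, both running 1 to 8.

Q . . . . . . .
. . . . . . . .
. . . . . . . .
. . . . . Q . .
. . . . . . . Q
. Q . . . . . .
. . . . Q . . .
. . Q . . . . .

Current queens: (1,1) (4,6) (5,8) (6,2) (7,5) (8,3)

(1,1) attacks row 2 at column 1 and diagonals 2.
(4,6) attacks row 2 at column 6 and diagonals 4, 8.
(5,8) attacks row 2 at column 8 and diagonals 5.
(6,2) attacks row 2 at column 2 and diagonals 6.
(7,5) attacks row 2 at column 5.
(8,3) attacks row 2 at column 3.
Attacked columns: {1, 2, 3, 4, 5, 6, 8}. Safe: {7}.

columns 7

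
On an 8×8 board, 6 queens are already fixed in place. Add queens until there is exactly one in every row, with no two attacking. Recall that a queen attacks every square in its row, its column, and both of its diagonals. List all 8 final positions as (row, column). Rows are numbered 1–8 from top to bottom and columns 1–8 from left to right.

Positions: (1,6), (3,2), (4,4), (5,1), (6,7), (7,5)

Row 2: attacked by (1,6)→{5,6,7}; (3,2)→{1,2,3}; (4,4)→{2,4,6}; (5,1)→{1,4}; (6,7)→{3,7}; (7,5)→{5}. Safe: 8. Place at column 8.
Row 8: attacked by (1,6)→{6}; (2,8)→{2,8}; (3,2)→{2,7}; (4,4)→{4,8}; (5,1)→{1,4}; (6,7)→{5,7}; (7,5)→{4,5,6}. Safe: 3. Place at column 3.
Columns [6, 8, 2, 4, 1, 7, 5, 3], r−c [-5, -6, 1, 0, 4, -1, 2, 5], r+c [7, 10, 5, 8, 6, 13, 12, 11] are all distinct, so no two queens attack.

(1,6) (2,8) (3,2) (4,4) (5,1) (6,7) (7,5) (8,3)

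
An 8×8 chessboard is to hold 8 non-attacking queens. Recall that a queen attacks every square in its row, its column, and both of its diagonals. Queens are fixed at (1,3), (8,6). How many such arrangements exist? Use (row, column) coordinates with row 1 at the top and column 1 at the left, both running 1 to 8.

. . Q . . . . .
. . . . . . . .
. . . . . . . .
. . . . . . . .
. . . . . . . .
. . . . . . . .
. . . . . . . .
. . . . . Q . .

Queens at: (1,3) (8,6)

Branch on row 2: col 1 → 1; col 5 → 3; col 7 → 1; col 8 → 0.
Sum: 1 + 3 + 1 + 0 = 5.

5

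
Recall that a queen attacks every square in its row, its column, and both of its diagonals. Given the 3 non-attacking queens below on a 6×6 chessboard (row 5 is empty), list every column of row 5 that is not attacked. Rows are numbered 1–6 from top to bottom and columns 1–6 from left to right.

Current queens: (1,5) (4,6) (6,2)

columns 4

(1,5) attacks row 5 at column 5 and diagonals 1.
(4,6) attacks row 5 at column 6 and diagonals 5.
(6,2) attacks row 5 at column 2 and diagonals 1, 3.
Attacked columns: {1, 2, 3, 5, 6}. Safe: {4}.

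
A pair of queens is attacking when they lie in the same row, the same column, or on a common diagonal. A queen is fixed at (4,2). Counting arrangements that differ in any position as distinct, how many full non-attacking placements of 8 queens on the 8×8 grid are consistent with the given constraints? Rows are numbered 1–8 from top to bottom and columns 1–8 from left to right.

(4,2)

Branch on row 1: col 1 → 0; col 3 → 2; col 4 → 2; col 6 → 3; col 7 → 1; col 8 → 0.
Sum: 0 + 2 + 2 + 3 + 1 + 0 = 8.

8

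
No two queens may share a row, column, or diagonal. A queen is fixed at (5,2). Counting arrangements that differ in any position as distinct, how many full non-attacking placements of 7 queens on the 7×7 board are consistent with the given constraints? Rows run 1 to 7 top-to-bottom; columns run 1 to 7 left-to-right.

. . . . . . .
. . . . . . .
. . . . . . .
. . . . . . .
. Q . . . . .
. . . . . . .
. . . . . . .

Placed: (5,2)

6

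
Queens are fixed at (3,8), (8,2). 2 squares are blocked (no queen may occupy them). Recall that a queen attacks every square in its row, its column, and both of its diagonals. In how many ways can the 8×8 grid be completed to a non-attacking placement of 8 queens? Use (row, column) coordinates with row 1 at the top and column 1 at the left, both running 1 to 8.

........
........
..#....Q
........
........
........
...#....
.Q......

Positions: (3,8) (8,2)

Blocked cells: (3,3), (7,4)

3

Branch on row 1: col 1 → 0; col 3 → 1; col 4 → 1; col 5 → 1; col 7 → 0.
Sum: 0 + 1 + 1 + 1 + 0 = 3.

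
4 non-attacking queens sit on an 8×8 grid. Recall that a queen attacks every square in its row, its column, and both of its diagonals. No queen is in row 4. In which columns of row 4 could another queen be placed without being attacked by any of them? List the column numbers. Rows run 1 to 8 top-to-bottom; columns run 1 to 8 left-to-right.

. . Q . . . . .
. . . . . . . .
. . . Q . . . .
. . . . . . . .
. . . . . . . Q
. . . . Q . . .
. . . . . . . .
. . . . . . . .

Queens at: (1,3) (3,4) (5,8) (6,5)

columns 1, 2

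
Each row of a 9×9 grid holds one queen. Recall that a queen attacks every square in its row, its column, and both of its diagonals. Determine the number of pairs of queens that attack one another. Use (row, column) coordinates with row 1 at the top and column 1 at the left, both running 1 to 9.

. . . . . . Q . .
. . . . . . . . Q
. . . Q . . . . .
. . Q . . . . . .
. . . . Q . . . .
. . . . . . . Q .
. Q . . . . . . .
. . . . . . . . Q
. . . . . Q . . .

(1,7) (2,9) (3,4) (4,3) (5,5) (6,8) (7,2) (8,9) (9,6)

3

Same column: (2,9)–(8,9) (column 9).
Same diagonal: (3,4)–(4,3) (|3−4| = |4−3| = 1); (3,4)–(8,9) (|3−8| = |4−9| = 5).
Total attacking pairs: 3.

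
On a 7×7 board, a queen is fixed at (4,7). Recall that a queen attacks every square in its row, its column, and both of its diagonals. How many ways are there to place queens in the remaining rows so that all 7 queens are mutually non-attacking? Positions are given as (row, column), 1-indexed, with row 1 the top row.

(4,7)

Branch on row 1: col 1 → 1; col 2 → 2; col 3 → 0; col 5 → 1; col 6 → 2.
Sum: 1 + 2 + 0 + 1 + 2 = 6.

6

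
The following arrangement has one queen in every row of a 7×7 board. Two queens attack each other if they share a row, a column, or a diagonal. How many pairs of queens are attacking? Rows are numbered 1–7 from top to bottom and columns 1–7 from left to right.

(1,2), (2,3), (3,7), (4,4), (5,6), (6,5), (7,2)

5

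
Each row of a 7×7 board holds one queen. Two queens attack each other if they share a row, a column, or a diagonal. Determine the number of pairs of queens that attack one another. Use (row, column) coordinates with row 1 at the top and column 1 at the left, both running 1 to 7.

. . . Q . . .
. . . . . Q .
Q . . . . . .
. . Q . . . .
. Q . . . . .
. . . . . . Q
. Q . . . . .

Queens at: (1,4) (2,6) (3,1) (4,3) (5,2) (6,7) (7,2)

2

Same column: (5,2)–(7,2) (column 2).
Same diagonal: (4,3)–(5,2) (|4−5| = |3−2| = 1).
Total attacking pairs: 2.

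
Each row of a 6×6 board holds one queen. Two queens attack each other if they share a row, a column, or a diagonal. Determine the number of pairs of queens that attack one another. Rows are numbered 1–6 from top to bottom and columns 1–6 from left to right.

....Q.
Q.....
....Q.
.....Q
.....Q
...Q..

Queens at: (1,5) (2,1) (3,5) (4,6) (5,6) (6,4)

4

Same column: (1,5)–(3,5) (column 5); (4,6)–(5,6) (column 6).
Same diagonal: (3,5)–(4,6) (|3−4| = |5−6| = 1); (4,6)–(6,4) (|4−6| = |6−4| = 2).
Total attacking pairs: 4.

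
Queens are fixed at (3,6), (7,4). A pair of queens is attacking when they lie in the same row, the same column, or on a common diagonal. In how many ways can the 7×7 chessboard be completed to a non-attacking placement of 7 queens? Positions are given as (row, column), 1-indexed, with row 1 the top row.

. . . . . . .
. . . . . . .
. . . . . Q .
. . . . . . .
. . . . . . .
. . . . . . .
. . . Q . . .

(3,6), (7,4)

Branch on row 1: col 1 → 0; col 2 → 0; col 3 → 1; col 5 → 0; col 7 → 1.
Sum: 0 + 0 + 1 + 0 + 1 = 2.

2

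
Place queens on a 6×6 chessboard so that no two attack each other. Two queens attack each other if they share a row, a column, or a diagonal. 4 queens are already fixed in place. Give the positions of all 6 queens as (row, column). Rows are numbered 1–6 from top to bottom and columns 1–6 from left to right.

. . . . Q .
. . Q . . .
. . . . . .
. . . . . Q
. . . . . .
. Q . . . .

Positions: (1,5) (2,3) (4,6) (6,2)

(1,5) (2,3) (3,1) (4,6) (5,4) (6,2)

Row 3: attacked by (1,5)→{3,5}; (2,3)→{2,3,4}; (4,6)→{5,6}; (6,2)→{2,5}. Safe: 1. Place at column 1.
Row 5: attacked by (1,5)→{1,5}; (2,3)→{3,6}; (3,1)→{1,3}; (4,6)→{5,6}; (6,2)→{1,2,3}. Safe: 4. Place at column 4.
Columns [5, 3, 1, 6, 4, 2], r−c [-4, -1, 2, -2, 1, 4], r+c [6, 5, 4, 10, 9, 8] are all distinct, so no two queens attack.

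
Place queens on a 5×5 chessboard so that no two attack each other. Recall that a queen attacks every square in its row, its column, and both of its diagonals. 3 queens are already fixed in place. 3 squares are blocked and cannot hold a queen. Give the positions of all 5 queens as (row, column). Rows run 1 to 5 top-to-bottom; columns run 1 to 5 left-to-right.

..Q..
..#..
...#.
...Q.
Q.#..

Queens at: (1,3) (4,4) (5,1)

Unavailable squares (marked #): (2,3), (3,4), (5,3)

(1,3) (2,5) (3,2) (4,4) (5,1)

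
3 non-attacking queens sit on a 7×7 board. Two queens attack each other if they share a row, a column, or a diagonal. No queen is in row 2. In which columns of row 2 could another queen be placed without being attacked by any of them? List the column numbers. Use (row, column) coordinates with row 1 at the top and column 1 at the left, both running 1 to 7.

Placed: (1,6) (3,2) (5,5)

columns 4

(1,6) attacks row 2 at column 6 and diagonals 5, 7.
(3,2) attacks row 2 at column 2 and diagonals 1, 3.
(5,5) attacks row 2 at column 5 and diagonals 2.
Attacked columns: {1, 2, 3, 5, 6, 7}. Safe: {4}.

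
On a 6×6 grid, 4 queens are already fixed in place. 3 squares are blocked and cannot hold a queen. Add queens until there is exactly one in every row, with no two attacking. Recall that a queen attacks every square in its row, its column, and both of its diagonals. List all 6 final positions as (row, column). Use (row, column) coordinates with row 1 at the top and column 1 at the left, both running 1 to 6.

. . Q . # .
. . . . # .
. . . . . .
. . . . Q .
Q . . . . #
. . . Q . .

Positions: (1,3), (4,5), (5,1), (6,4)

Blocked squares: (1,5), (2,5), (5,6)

Row 2: attacked by (1,3)→{2,3,4}; (4,5)→{3,5}; (5,1)→{1,4}; (6,4)→{4}. Blocked: 5. Safe: 6. Place at column 6.
Row 3: attacked by (1,3)→{1,3,5}; (2,6)→{5,6}; (4,5)→{4,5,6}; (5,1)→{1,3}; (6,4)→{1,4}. Safe: 2. Place at column 2.
Columns [3, 6, 2, 5, 1, 4], r−c [-2, -4, 1, -1, 4, 2], r+c [4, 8, 5, 9, 6, 10] are all distinct, so no two queens attack.

(1,3) (2,6) (3,2) (4,5) (5,1) (6,4)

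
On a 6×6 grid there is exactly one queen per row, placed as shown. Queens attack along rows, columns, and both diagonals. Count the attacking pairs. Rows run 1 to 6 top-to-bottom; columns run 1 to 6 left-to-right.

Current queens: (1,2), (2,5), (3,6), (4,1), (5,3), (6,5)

Same column: (2,5)–(6,5) (column 5).
Same diagonal: (2,5)–(3,6) (|2−3| = |5−6| = 1).
Total attacking pairs: 2.

2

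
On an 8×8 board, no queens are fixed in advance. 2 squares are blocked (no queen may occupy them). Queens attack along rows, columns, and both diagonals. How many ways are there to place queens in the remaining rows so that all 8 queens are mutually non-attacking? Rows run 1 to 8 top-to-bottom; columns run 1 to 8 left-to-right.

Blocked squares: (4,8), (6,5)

63

Branch on row 1: col 1 → 3; col 2 → 4; col 3 → 10; col 4 → 13; col 5 → 18; col 6 → 9; col 7 → 4; col 8 → 2.
Sum: 3 + 4 + 10 + 13 + 18 + 9 + 4 + 2 = 63.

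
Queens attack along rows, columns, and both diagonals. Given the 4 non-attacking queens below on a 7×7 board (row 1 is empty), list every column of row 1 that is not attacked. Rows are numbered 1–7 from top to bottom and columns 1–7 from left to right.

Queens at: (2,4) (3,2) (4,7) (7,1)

(2,4) attacks row 1 at column 4 and diagonals 3, 5.
(3,2) attacks row 1 at column 2 and diagonals 4.
(4,7) attacks row 1 at column 7 and diagonals 4.
(7,1) attacks row 1 at column 1 and diagonals 7.
Attacked columns: {1, 2, 3, 4, 5, 7}. Safe: {6}.

columns 6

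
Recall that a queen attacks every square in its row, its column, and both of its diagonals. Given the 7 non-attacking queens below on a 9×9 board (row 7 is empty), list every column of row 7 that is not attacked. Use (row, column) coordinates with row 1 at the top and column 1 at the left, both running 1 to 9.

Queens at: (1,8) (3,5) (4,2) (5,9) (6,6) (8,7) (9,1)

columns 4

(1,8) attacks row 7 at column 8 and diagonals 2.
(3,5) attacks row 7 at column 5 and diagonals 1, 9.
(4,2) attacks row 7 at column 2 and diagonals 5.
(5,9) attacks row 7 at column 9 and diagonals 7.
(6,6) attacks row 7 at column 6 and diagonals 5, 7.
(8,7) attacks row 7 at column 7 and diagonals 6, 8.
(9,1) attacks row 7 at column 1 and diagonals 3.
Attacked columns: {1, 2, 3, 5, 6, 7, 8, 9}. Safe: {4}.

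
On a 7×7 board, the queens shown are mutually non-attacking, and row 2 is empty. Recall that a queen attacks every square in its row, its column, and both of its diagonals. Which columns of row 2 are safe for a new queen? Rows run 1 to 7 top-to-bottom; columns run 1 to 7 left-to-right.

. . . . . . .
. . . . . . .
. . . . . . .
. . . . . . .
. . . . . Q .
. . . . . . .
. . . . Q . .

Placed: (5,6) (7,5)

(5,6) attacks row 2 at column 6 and diagonals 3.
(7,5) attacks row 2 at column 5.
Attacked columns: {3, 5, 6}. Safe: {1, 2, 4, 7}.

columns 1, 2, 4, 7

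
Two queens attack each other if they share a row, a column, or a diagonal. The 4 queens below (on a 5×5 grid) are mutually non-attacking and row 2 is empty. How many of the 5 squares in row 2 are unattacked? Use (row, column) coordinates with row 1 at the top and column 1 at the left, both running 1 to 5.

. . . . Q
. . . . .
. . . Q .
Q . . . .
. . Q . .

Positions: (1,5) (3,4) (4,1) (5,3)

(1,5) attacks row 2 at column 5 and diagonals 4.
(3,4) attacks row 2 at column 4 and diagonals 3, 5.
(4,1) attacks row 2 at column 1 and diagonals 3.
(5,3) attacks row 2 at column 3.
Attacked columns: {1, 3, 4, 5}. Safe: {2}.

1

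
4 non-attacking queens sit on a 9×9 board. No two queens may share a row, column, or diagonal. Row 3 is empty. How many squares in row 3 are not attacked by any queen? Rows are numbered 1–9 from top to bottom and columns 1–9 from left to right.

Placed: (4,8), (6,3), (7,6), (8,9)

2

(4,8) attacks row 3 at column 8 and diagonals 7, 9.
(6,3) attacks row 3 at column 3 and diagonals 6.
(7,6) attacks row 3 at column 6 and diagonals 2.
(8,9) attacks row 3 at column 9 and diagonals 4.
Attacked columns: {2, 3, 4, 6, 7, 8, 9}. Safe: {1, 5}.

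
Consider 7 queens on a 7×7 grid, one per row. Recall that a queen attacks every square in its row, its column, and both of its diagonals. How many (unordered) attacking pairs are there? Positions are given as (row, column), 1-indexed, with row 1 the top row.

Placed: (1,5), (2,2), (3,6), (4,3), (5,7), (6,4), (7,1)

0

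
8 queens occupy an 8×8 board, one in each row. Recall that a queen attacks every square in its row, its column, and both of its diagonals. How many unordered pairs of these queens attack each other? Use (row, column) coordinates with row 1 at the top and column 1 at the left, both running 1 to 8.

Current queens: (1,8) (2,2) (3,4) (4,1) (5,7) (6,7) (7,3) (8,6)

2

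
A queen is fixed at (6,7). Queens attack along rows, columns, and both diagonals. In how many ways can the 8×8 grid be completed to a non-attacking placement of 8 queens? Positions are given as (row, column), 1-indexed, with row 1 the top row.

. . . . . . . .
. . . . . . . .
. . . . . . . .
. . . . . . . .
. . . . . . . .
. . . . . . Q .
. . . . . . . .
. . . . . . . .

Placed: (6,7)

14

Branch on row 1: col 1 → 1; col 3 → 4; col 4 → 3; col 5 → 3; col 6 → 2; col 8 → 1.
Sum: 1 + 4 + 3 + 3 + 2 + 1 = 14.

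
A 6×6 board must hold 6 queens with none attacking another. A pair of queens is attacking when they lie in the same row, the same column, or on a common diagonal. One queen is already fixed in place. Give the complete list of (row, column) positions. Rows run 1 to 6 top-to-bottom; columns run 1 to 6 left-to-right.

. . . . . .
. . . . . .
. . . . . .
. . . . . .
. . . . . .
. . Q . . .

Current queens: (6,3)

(1,4) (2,1) (3,5) (4,2) (5,6) (6,3)

Row 1: attacked by (6,3)→{3}. Safe: 1, 2, 4, 5, 6. Place at column 4.
Row 2: attacked by (1,4)→{3,4,5}; (6,3)→{3}. Safe: 1, 2, 6. Place at column 1.
Row 3: attacked by (1,4)→{2,4,6}; (2,1)→{1,2}; (6,3)→{3,6}. Safe: 5. Place at column 5.
Row 4: attacked by (1,4)→{1,4}; (2,1)→{1,3}; (3,5)→{4,5,6}; (6,3)→{1,3,5}. Safe: 2. Place at column 2.
Row 5: attacked by (1,4)→{4}; (2,1)→{1,4}; (3,5)→{3,5}; (4,2)→{1,2,3}; (6,3)→{2,3,4}. Safe: 6. Place at column 6.
Columns [4, 1, 5, 2, 6, 3], r−c [-3, 1, -2, 2, -1, 3], r+c [5, 3, 8, 6, 11, 9] are all distinct, so no two queens attack.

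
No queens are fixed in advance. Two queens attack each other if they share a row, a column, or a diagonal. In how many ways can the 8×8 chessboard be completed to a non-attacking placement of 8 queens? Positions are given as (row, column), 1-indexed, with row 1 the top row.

Branch on row 1: col 1 → 4; col 2 → 8; col 3 → 16; col 4 → 18; col 5 → 18; col 6 → 16; col 7 → 8; col 8 → 4.
Sum: 4 + 8 + 16 + 18 + 18 + 16 + 8 + 4 = 92.
(This is the classic 8-queens count.)

92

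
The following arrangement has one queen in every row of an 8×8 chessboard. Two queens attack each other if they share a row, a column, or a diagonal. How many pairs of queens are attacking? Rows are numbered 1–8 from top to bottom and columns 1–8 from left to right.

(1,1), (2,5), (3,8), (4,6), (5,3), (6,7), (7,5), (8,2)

Same column: (2,5)–(7,5) (column 5).
Same diagonal: (4,6)–(8,2) (|4−8| = |6−2| = 4); (5,3)–(7,5) (|5−7| = |3−5| = 2).
Total attacking pairs: 3.

3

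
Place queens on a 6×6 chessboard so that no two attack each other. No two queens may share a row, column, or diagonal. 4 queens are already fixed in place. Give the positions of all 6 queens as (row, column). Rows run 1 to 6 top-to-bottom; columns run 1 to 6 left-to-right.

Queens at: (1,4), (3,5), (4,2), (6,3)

Row 2: attacked by (1,4)→{3,4,5}; (3,5)→{4,5,6}; (4,2)→{2,4}; (6,3)→{3}. Safe: 1. Place at column 1.
Row 5: attacked by (1,4)→{4}; (2,1)→{1,4}; (3,5)→{3,5}; (4,2)→{1,2,3}; (6,3)→{2,3,4}. Safe: 6. Place at column 6.
Columns [4, 1, 5, 2, 6, 3], r−c [-3, 1, -2, 2, -1, 3], r+c [5, 3, 8, 6, 11, 9] are all distinct, so no two queens attack.

(1,4) (2,1) (3,5) (4,2) (5,6) (6,3)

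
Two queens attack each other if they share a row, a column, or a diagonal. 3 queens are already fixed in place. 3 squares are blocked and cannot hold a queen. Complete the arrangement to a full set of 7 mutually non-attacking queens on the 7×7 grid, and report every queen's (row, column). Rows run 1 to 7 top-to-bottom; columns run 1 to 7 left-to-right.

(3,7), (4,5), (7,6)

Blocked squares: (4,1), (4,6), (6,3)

Row 1: attacked by (3,7)→{5,7}; (4,5)→{2,5}; (7,6)→{6}. Safe: 1, 3, 4. Place at column 4.
Row 2: attacked by (1,4)→{3,4,5}; (3,7)→{6,7}; (4,5)→{3,5,7}; (7,6)→{1,6}. Safe: 2. Place at column 2.
Row 5: attacked by (1,4)→{4}; (2,2)→{2,5}; (3,7)→{5,7}; (4,5)→{4,5,6}; (7,6)→{4,6}. Safe: 1, 3. Place at column 3.
Row 6: attacked by (1,4)→{4}; (2,2)→{2,6}; (3,7)→{4,7}; (4,5)→{3,5,7}; (5,3)→{2,3,4}; (7,6)→{5,6,7}. Blocked: 3. Safe: 1. Place at column 1.
Columns [4, 2, 7, 5, 3, 1, 6], r−c [-3, 0, -4, -1, 2, 5, 1], r+c [5, 4, 10, 9, 8, 7, 13] are all distinct, so no two queens attack.

(1,4) (2,2) (3,7) (4,5) (5,3) (6,1) (7,6)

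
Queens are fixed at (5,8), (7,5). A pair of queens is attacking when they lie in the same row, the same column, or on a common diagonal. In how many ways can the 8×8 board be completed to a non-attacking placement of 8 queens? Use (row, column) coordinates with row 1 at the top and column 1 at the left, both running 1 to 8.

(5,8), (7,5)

2

Branch on row 1: col 1 → 1; col 2 → 0; col 3 → 0; col 6 → 1; col 7 → 0.
Sum: 1 + 0 + 0 + 1 + 0 = 2.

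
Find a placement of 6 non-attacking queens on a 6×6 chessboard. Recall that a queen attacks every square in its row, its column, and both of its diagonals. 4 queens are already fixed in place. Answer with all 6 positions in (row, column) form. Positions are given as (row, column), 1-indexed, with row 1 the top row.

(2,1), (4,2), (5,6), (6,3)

Row 1: attacked by (2,1)→{1,2}; (4,2)→{2,5}; (5,6)→{2,6}; (6,3)→{3}. Safe: 4. Place at column 4.
Row 3: attacked by (1,4)→{2,4,6}; (2,1)→{1,2}; (4,2)→{1,2,3}; (5,6)→{4,6}; (6,3)→{3,6}. Safe: 5. Place at column 5.
Columns [4, 1, 5, 2, 6, 3], r−c [-3, 1, -2, 2, -1, 3], r+c [5, 3, 8, 6, 11, 9] are all distinct, so no two queens attack.

(1,4) (2,1) (3,5) (4,2) (5,6) (6,3)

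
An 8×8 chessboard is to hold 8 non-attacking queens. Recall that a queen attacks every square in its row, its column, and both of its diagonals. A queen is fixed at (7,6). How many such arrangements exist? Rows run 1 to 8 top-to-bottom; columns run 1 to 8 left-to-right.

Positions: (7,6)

14

Branch on row 1: col 1 → 1; col 2 → 3; col 3 → 0; col 4 → 3; col 5 → 6; col 7 → 1; col 8 → 0.
Sum: 1 + 3 + 0 + 3 + 6 + 1 + 0 = 14.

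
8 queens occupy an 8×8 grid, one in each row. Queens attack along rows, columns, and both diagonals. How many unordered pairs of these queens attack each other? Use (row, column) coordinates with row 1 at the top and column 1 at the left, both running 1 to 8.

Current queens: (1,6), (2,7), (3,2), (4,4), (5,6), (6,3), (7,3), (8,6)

6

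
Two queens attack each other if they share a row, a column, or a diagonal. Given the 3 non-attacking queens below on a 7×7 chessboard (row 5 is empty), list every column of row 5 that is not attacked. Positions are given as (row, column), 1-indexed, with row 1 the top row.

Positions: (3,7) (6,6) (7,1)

(3,7) attacks row 5 at column 7 and diagonals 5.
(6,6) attacks row 5 at column 6 and diagonals 5, 7.
(7,1) attacks row 5 at column 1 and diagonals 3.
Attacked columns: {1, 3, 5, 6, 7}. Safe: {2, 4}.

columns 2, 4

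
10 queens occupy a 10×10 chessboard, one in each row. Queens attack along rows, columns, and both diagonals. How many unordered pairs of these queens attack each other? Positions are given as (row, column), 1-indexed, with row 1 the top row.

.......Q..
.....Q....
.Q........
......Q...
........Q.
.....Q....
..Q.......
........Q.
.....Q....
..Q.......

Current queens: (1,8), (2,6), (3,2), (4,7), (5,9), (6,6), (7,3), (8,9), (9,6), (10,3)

Same column: (2,6)–(6,6) (column 6); (2,6)–(9,6) (column 6); (5,9)–(8,9) (column 9); (6,6)–(9,6) (column 6); (7,3)–(10,3) (column 3).
Same diagonal: (2,6)–(5,9) (|2−5| = |6−9| = 3).
Total attacking pairs: 6.

6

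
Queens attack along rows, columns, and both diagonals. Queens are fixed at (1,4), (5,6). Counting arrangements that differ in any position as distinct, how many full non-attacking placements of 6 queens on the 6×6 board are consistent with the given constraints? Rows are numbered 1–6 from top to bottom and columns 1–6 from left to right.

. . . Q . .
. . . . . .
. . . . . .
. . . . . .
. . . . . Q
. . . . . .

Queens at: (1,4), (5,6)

Branch on row 2: col 1 → 1; col 2 → 0.
Sum: 1 + 0 = 1.

1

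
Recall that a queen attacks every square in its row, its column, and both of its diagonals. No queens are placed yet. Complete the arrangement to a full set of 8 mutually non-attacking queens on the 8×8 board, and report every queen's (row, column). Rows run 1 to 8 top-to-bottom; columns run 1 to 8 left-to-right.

Row 1: Safe: 1, 2, 3, 4, 5, 6, 7, 8. Place at column 7.
Row 2: attacked by (1,7)→{6,7,8}. Safe: 1, 2, 3, 4, 5. Place at column 3.
Row 3: attacked by (1,7)→{5,7}; (2,3)→{2,3,4}. Safe: 1, 6, 8. Place at column 8.
Row 4: attacked by (1,7)→{4,7}; (2,3)→{1,3,5}; (3,8)→{7,8}. Safe: 2, 6. Place at column 2.
Row 5: attacked by (1,7)→{3,7}; (2,3)→{3,6}; (3,8)→{6,8}; (4,2)→{1,2,3}. Safe: 4, 5. Place at column 5.
Row 6: attacked by (1,7)→{2,7}; (2,3)→{3,7}; (3,8)→{5,8}; (4,2)→{2,4}; (5,5)→{4,5,6}. Safe: 1. Place at column 1.
Row 7: attacked by (1,7)→{1,7}; (2,3)→{3,8}; (3,8)→{4,8}; (4,2)→{2,5}; (5,5)→{3,5,7}; (6,1)→{1,2}. Safe: 6. Place at column 6.
Row 8: attacked by (1,7)→{7}; (2,3)→{3}; (3,8)→{3,8}; (4,2)→{2,6}; (5,5)→{2,5,8}; (6,1)→{1,3}; (7,6)→{5,6,7}. Safe: 4. Place at column 4.
Columns [7, 3, 8, 2, 5, 1, 6, 4], r−c [-6, -1, -5, 2, 0, 5, 1, 4], r+c [8, 5, 11, 6, 10, 7, 13, 12] are all distinct, so no two queens attack.

(1,7) (2,3) (3,8) (4,2) (5,5) (6,1) (7,6) (8,4)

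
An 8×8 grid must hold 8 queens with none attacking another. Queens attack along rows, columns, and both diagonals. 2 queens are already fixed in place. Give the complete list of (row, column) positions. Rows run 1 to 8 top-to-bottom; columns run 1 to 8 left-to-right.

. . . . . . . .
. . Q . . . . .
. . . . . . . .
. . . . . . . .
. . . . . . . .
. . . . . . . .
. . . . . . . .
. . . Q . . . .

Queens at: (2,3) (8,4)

Row 1: attacked by (2,3)→{2,3,4}; (8,4)→{4}. Safe: 1, 5, 6, 7, 8. Place at column 8.
Row 3: attacked by (1,8)→{6,8}; (2,3)→{2,3,4}; (8,4)→{4}. Safe: 1, 5, 7. Place at column 1.
Row 4: attacked by (1,8)→{5,8}; (2,3)→{1,3,5}; (3,1)→{1,2}; (8,4)→{4,8}. Safe: 6, 7. Place at column 6.
Row 5: attacked by (1,8)→{4,8}; (2,3)→{3,6}; (3,1)→{1,3}; (4,6)→{5,6,7}; (8,4)→{1,4,7}. Safe: 2. Place at column 2.
Row 6: attacked by (1,8)→{3,8}; (2,3)→{3,7}; (3,1)→{1,4}; (4,6)→{4,6,8}; (5,2)→{1,2,3}; (8,4)→{2,4,6}. Safe: 5. Place at column 5.
Row 7: attacked by (1,8)→{2,8}; (2,3)→{3,8}; (3,1)→{1,5}; (4,6)→{3,6}; (5,2)→{2,4}; (6,5)→{4,5,6}; (8,4)→{3,4,5}. Safe: 7. Place at column 7.
Columns [8, 3, 1, 6, 2, 5, 7, 4], r−c [-7, -1, 2, -2, 3, 1, 0, 4], r+c [9, 5, 4, 10, 7, 11, 14, 12] are all distinct, so no two queens attack.

(1,8) (2,3) (3,1) (4,6) (5,2) (6,5) (7,7) (8,4)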